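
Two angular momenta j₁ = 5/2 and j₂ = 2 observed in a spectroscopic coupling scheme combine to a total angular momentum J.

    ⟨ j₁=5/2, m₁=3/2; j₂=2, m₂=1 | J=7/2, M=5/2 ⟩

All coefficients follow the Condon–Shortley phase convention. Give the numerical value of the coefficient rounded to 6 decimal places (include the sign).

triangle: 1!×4!×3!/9! = 144/362880
(j±m)!: 4!×1!×3!×1!×6!×1! = 103680
prefactor² = (2J+1)×Δ×N² = 2304/7
  k=0: +1/(0!×1!×1!×3!×3!×0!) = 1/36
  k=1: −1/(1!×0!×0!×2!×4!×1!) = -1/48
Σ = 1/144  ⇒  CG² = 2304/7×(1/144)² = 1/63
CG = +√(1/63) = +0.125988

+0.125988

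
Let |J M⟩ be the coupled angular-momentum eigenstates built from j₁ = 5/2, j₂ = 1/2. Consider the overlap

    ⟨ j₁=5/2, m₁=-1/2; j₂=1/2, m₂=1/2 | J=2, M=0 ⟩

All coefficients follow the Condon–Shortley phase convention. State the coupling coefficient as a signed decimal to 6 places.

√[5·1!4!0!/6! · 2!3!1!0!2!2!] = √(8)
  +(−1)^1/∏(1,0,2,0,2,0)! = -1/4  (running -1/4)
⟨..|..⟩ = √(8)·(-1/4) = -0.707107

-0.707107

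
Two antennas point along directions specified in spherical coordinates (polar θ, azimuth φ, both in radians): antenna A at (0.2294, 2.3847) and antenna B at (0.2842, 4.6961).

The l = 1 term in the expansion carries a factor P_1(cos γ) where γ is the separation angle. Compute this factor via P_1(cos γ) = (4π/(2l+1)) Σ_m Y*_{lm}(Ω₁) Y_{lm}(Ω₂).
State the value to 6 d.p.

Addition theorem: P_1(cos γ) = (4π/3) Σ_m Y*_{lm}(Ω₁) Y_{lm}(Ω₂), m = −1…1:
  m=-1: Y*=(-0.057113, 0.053947)  Y=(-0.001578, 0.096860)  product (-0.005135, -0.005617)
  m=+0: Y*=(0.475803, -0.000000)  Y=(0.469003, 0.000000)  product (0.223153, 0.000000)
  m=+1: Y*=(0.057113, 0.053947)  Y=(0.001578, 0.096860)  product (-0.005135, 0.005617)
Accumulated sum (0.212882, 0.000000); after 4π/(2l+1) scaling, (0.891720, 0.000000) ⇒ P_1 = 0.891720

0.891720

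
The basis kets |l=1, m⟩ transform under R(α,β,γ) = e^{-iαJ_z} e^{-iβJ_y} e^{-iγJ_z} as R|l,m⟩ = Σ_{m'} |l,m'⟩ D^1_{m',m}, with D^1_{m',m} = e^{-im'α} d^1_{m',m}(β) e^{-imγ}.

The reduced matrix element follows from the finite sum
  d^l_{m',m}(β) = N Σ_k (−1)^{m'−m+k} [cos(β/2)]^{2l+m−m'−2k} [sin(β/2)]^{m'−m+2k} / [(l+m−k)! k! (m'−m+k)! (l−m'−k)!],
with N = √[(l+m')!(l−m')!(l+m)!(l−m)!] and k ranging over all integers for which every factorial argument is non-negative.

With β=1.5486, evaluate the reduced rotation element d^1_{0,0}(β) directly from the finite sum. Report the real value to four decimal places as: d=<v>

d=0.0222

d^1_{0,0}(β=1.5486) via the finite sum:
c=cos(1.548600/2)=0.714911, s=sin(1.548600/2)=0.699216; N=√[1·1·1·1]=1.000000
The bounds max(0,m−m')=0 and min(l+m,l−m')=1 give 2 terms
  k=0: (−1)^0·1.0000/(1)·0.7149^2·0.6992^0 = +0.511097
  k=1: (−1)^1·1.0000/(1)·0.7149^0·0.6992^2 = -0.488903
d^1_{0,0}(1.5486) = +0.511097 -0.488903 = +0.022195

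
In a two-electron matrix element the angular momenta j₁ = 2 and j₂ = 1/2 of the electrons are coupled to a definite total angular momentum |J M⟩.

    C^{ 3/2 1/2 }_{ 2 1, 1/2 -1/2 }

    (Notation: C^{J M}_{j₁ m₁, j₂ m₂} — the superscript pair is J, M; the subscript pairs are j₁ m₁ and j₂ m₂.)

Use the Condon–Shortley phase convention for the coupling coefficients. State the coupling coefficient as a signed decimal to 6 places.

+√(3/5) = +0.774597

triangle: 1!*3!*0!/5! = 6/120
(j±m)!: 3!*1!*0!*1!*2!*1! = 12
prefactor² = (2J+1)*Δ*N² = 12/5
  k=0: +1/(0!*1!*1!*0!*2!*0!) = 1/2
Σ = 1/2  ⇒  CG² = 12/5*(1/2)² = 3/5
CG = +√(3/5) = +0.774597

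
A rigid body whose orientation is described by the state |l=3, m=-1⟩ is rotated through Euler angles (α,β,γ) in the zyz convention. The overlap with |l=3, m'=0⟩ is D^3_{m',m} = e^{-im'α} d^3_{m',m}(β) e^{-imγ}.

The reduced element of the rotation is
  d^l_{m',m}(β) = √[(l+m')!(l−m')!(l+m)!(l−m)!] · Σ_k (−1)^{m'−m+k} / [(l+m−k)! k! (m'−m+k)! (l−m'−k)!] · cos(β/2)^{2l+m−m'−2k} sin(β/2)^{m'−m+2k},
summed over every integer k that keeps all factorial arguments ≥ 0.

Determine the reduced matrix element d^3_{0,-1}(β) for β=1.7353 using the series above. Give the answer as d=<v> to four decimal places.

d=0.3699

d^3_{0,-1}(β=1.7353) via the finite sum:
Half-angle: c=0.646621, s=0.762811. N=√(6·6·2·24)=41.569219
k∈{0,1,2} keeps every argument non-negative
  k=0: (−1)^1·41.5692/(12)·0.6466^5·0.7628^1 = -0.298715
  k=1: (−1)^2·41.5692/(4)·0.6466^3·0.7628^3 = +1.247133
  k=2: (−1)^3·41.5692/(12)·0.6466^1·0.7628^5 = -0.578531
d^3_{0,-1}(1.7353) = -0.298715 +1.247133 -0.578531 = +0.369888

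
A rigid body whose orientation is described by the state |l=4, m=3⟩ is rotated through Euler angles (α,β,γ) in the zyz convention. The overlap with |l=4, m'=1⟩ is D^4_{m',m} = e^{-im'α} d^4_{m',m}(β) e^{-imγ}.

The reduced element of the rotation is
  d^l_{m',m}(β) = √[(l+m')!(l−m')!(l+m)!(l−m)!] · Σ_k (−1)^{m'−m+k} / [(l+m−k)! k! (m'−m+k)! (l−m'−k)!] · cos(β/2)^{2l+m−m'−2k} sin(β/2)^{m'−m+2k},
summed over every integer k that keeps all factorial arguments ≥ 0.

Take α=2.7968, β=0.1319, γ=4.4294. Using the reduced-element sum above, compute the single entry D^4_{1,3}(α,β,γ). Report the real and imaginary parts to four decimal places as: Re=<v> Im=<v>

Re=-0.0314 Im=0.0124

Split into d^4_{1,3}(β=0.1319) × two z-phases.
Half-angle: c=0.997826, s=0.065902. N=√(120·6·5040·1)=1904.940944
The bounds max(0,m−m')=2 and min(l+m,l−m')=3 give 2 terms
  k=2: (−1)^0·1904.9409/(240)·0.9978^6·0.0659^2 = +0.034025
  k=3: (−1)^1·1904.9409/(144)·0.9978^4·0.0659^4 = -0.000247
d^4_{1,3}(0.1319) = +0.034025 -0.000247 = +0.033778
Phases: e^{-i·(1)·2.7968}=-0.941146-0.338002i, e^{-i·(3)·4.4294}=+0.750598-0.660759i ⇒ D=-0.031405+0.012436i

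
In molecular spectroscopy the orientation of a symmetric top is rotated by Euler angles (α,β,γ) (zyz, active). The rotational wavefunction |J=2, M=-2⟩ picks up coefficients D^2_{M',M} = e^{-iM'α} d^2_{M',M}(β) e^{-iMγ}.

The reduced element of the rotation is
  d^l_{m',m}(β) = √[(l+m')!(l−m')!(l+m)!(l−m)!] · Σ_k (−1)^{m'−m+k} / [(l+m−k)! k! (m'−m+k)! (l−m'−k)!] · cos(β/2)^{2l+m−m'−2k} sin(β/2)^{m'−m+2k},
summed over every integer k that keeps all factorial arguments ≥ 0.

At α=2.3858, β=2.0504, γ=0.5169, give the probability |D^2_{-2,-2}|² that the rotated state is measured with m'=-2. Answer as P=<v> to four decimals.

P=0.0053

First d^2_{-2,-2}(β=2.0504), then the phase factors e^{-i(-2)α} and e^{-i(-2)γ}:
Half-angle: c=0.518928, s=0.854818. N=√(1·24·1·24)=24.000000
Admissible k: 0..0 (factorial args all ≥0)
  k=0: (−1)^0·24.0000/(24)·0.5189^4·0.8548^0 = +0.072515
d^2_{-2,-2}(2.0504) = +0.072515
|D^2_{-2,-2}|² = |d^2_{-2,-2}(β)|² = (+0.072515)² = 0.005258 (the z-rotation phases have unit modulus)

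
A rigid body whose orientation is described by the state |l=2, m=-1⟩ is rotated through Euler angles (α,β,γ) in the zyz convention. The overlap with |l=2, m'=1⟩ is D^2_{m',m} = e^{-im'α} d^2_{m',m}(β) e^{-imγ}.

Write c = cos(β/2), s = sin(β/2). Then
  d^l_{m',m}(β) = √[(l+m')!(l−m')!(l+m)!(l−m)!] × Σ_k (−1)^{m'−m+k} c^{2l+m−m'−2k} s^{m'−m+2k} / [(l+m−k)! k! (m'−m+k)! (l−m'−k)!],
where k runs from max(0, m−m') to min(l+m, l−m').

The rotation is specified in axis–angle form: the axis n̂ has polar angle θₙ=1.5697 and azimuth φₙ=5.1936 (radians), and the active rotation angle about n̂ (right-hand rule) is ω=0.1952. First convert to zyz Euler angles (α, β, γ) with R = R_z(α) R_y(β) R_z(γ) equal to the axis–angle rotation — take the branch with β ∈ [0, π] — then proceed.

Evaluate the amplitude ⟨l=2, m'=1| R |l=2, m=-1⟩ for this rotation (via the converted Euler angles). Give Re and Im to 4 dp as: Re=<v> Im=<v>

Axis–angle → zyz. n̂ = (sinθₙcosφₙ, sinθₙsinφₙ, cosθₙ) = (+0.462853, -0.886435, +0.001096), ω = 0.1952.
R = I cosω + sinω [n̂]ₓ + (1−cosω) n̂n̂ᵀ gives
  R = [+0.985077, -0.008004, -0.171926; -0.007579, +0.995931, -0.089795; +0.171945, +0.089758, +0.981009]
β = atan2(√(R₁₃²+R₂₃²), R₃₃) = 0.195200; α = atan2(R₂₃, R₁₃) mod 2π = 3.622911; γ = atan2(R₃₂, −R₃₁) mod 2π = 2.660489
D^2_{1,-1}(3.6229,0.1952,2.6605) = e^{-i·1·3.6229}·d^2_{1,-1}(0.1952)·e^{-i·-1·2.6605}. Compute d first:
Half-angle: c=0.995241, s=0.097445. N=√(6·1·1·6)=6.000000
k∈{0,1} keeps every argument non-negative
  k=0: (−1)^2·6.0000/(2)·0.9952^2·0.0974^2 = +0.028216
  k=1: (−1)^3·6.0000/(6)·0.9952^0·0.0974^4 = -0.000090
d^2_{1,-1}(0.1952) = +0.028216 -0.000090 = +0.028126
D = (-0.886385+0.462948i)·(+0.028126)·(-0.886485+0.462758i) = +0.016075-0.023080i

Re=0.0161 Im=-0.0231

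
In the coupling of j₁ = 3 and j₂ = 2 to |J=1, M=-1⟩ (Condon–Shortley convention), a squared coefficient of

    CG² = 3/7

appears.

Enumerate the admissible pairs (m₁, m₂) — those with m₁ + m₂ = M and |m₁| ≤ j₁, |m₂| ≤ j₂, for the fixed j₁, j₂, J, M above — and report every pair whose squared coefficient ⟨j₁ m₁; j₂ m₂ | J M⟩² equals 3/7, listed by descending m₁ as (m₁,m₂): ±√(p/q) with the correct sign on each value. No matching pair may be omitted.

(-3,2): +√(3/7)

Admissible pairs with m₁+m₂ = M = -1: (-3,2), (-2,1), (-1,0), (0,-1), (1,-2)
  (m₁,m₂)=(1,-2): CG² = 1/35, CG = +√(1/35)
  (m₁,m₂)=(0,-1): CG² = 3/35, CG = −√(3/35)
  (m₁,m₂)=(-1,0): CG² = 6/35, CG = +√(6/35)
  (m₁,m₂)=(-2,1): CG² = 2/7, CG = −√(2/7)
  (m₁,m₂)=(-3,2): CG² = 3/7, CG = +√(3/7)   ← matches the target
Pairs with CG² = 3/7: (-3,2): +√(3/7)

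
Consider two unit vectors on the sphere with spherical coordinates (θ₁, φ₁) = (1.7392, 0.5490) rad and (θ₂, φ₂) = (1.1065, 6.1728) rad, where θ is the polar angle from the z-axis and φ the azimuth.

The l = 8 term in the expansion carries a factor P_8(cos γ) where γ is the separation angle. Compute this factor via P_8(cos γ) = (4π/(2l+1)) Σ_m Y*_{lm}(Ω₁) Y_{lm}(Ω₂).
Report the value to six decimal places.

Term-by-term m-sum for l=8 (normalisation 4π/17 = 0.739198):
  m=-8: Y*=-0.144841-0.436502i  Y=+0.133665+0.162709i  product +0.051663-0.081912i
  m=-7: Y*=+0.238929+0.201823i  Y=+0.302041+0.294465i  product +0.012737+0.131315i
  m=-6: Y*=+0.197635+0.030356i  Y=+0.304545+0.237489i  product +0.052980+0.056181i
  m=-5: Y*=-0.301875+0.126420i  Y=+0.001380+0.000850i  product -0.000524-0.000082i
  m=-4: Y*=-0.060013+0.083144i  Y=-0.312778-0.147839i  product +0.031063-0.017133i
  m=-3: Y*=+0.024566-0.321747i  Y=-0.170646-0.058671i  product -0.023069+0.053464i
  m=-2: Y*=-0.026071-0.050970i  Y=+0.256728+0.057617i  product -0.003756-0.014588i
  m=-1: Y*=+0.271254+0.165934i  Y=+0.236767+0.026242i  product +0.059869+0.046406i
  m=+0: Y*=+0.043708-0.000000i  Y=-0.231314+0.000000i  product -0.010110+0.000000i
  m=+1: Y*=-0.271254+0.165934i  Y=-0.236767+0.026242i  product +0.059869-0.046406i
  m=+2: Y*=-0.026071+0.050970i  Y=+0.256728-0.057617i  product -0.003756+0.014588i
  m=+3: Y*=-0.024566-0.321747i  Y=+0.170646-0.058671i  product -0.023069-0.053464i
  m=+4: Y*=-0.060013-0.083144i  Y=-0.312778+0.147839i  product +0.031063+0.017133i
  m=+5: Y*=+0.301875+0.126420i  Y=-0.001380+0.000850i  product -0.000524+0.000082i
  m=+6: Y*=+0.197635-0.030356i  Y=+0.304545-0.237489i  product +0.052980-0.056181i
  m=+7: Y*=-0.238929+0.201823i  Y=-0.302041+0.294465i  product +0.012737-0.131315i
  m=+8: Y*=-0.144841+0.436502i  Y=+0.133665-0.162709i  product +0.051663+0.081912i
Accumulated sum +0.351813-0.000000i; after 4π/(2l+1) scaling, +0.260059-0.000000i ⇒ P_8 = 0.260059

0.260059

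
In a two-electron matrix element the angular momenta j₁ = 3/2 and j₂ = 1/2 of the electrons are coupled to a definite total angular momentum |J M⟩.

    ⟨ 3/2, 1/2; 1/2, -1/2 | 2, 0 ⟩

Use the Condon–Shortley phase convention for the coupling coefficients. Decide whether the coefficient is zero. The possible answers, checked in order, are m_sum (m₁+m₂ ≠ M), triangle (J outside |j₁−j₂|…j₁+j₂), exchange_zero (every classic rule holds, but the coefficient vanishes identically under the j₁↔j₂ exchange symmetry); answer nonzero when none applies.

m-sum: m₁+m₂ = 1/2+(-1/2) = 0, M = 0  ✓
triangle: |j₁−j₂| = 1 ≤ J = 2 ≤ j₁+j₂ = 2  ✓
exchange: j₁≠j₂ or m₁≠m₂ — the exchange symmetry imposes no constraint here
value check: CG = +√(1/2) = +0.707107 ≠ 0

nonzero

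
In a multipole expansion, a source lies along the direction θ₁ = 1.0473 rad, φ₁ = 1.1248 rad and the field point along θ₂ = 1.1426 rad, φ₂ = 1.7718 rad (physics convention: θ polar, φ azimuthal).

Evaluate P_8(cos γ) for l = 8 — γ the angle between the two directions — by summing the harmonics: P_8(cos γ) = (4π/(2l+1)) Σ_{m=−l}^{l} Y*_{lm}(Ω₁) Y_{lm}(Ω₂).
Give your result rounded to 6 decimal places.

-0.203847

Addition theorem: P_8(cos γ) = (4π/17) Σ_m Y*_{lm}(Ω₁) Y_{lm}(Ω₂), m = −8…8:
  term(m=-8) = (0.017641, 0.035285)   from Y*(Ω₁)=(-0.148554, 0.067480), Y(Ω₂)=(-0.009000, -0.241610)
  term(m=-7) = (-0.030326, 0.163505)   from Y*(Ω₁)=(-0.007390, 0.376645), Y(Ω₂)=(0.435521, 0.071970)
  term(m=-6) = (-0.109087, 0.099688)   from Y*(Ω₁)=(0.390162, 0.196041), Y(Ω₂)=(-0.120733, 0.316167)
  term(m=-5) = (0.012852, -0.001204)   from Y*(Ω₁)=(0.117229, -0.090829), Y(Ω₂)=(0.073479, 0.046661)
  term(m=-4) = (-0.083646, -0.051698)   from Y*(Ω₁)=(0.057912, 0.267518), Y(Ω₂)=(-0.249257, 0.258714)
  term(m=-3) = (-0.009626, -0.024803)   from Y*(Ω₁)=(0.293105, 0.069497), Y(Ω₂)=(-0.050090, -0.072745)
  term(m=-2) = (0.011330, -0.039882)   from Y*(Ω₁)=(-0.083230, 0.103176), Y(Ω₂)=(-0.287826, 0.122372)
  term(m=-1) = (0.040439, -0.030551)   from Y*(Ω₁)=(0.141951, 0.296890), Y(Ω₂)=(-0.030749, -0.150911)
  term(m=+0) = (0.025077, 0.000000)   from Y*(Ω₁)=(-0.085936, -0.000000), Y(Ω₂)=(-0.291816, 0.000000)
  term(m=+1) = (0.040439, 0.030551)   from Y*(Ω₁)=(-0.141951, 0.296890), Y(Ω₂)=(0.030749, -0.150911)
  term(m=+2) = (0.011330, 0.039882)   from Y*(Ω₁)=(-0.083230, -0.103176), Y(Ω₂)=(-0.287826, -0.122372)
  term(m=+3) = (-0.009626, 0.024803)   from Y*(Ω₁)=(-0.293105, 0.069497), Y(Ω₂)=(0.050090, -0.072745)
  term(m=+4) = (-0.083646, 0.051698)   from Y*(Ω₁)=(0.057912, -0.267518), Y(Ω₂)=(-0.249257, -0.258714)
  term(m=+5) = (0.012852, 0.001204)   from Y*(Ω₁)=(-0.117229, -0.090829), Y(Ω₂)=(-0.073479, 0.046661)
  term(m=+6) = (-0.109087, -0.099688)   from Y*(Ω₁)=(0.390162, -0.196041), Y(Ω₂)=(-0.120733, -0.316167)
  term(m=+7) = (-0.030326, -0.163505)   from Y*(Ω₁)=(0.007390, 0.376645), Y(Ω₂)=(-0.435521, 0.071970)
  term(m=+8) = (0.017641, -0.035285)   from Y*(Ω₁)=(-0.148554, -0.067480), Y(Ω₂)=(-0.009000, 0.241610)
Accumulated sum (-0.275768, 0.000000); after 4π/(2l+1) scaling, (-0.203847, 0.000000) ⇒ P_8 = -0.203847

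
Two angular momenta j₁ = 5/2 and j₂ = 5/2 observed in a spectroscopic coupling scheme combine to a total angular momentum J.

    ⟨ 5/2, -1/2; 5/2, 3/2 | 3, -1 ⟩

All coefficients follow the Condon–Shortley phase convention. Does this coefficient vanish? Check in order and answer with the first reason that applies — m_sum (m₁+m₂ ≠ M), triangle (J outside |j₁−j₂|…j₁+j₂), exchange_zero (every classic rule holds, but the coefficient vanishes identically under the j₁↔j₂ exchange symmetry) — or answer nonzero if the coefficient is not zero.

m-sum: m₁+m₂ = -1/2+3/2 = 1, M = -1  ✗ ⇒ coefficient is 0

m_sum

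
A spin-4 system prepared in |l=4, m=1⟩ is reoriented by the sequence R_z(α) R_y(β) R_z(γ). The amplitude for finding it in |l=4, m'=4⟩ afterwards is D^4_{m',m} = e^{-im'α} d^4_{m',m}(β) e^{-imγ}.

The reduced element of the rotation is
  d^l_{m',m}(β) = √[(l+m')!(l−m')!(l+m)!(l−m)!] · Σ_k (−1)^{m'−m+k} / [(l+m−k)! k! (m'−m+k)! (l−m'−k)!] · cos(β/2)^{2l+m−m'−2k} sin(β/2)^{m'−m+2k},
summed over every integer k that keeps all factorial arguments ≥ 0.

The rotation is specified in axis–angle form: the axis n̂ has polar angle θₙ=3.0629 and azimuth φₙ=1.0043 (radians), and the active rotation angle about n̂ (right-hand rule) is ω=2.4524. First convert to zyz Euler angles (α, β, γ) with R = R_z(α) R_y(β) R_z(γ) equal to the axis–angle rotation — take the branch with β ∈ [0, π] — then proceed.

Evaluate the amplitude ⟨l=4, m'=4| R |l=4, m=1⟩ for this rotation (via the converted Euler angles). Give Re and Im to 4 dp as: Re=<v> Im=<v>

Axis–angle → zyz. n̂ = (sinθₙcosφₙ, sinθₙsinφₙ, cosθₙ) = (+0.042189, +0.066331, -0.996905), ω = 2.4524.
R = I cosω + sinω [n̂]ₓ + (1−cosω) n̂n̂ᵀ gives
  R = [-0.768606, +0.638905, -0.032337; -0.628988, -0.763964, -0.143988; -0.116699, -0.090331, +0.989051]
β = atan2(√(R₁₃²+R₂₃²), R₃₃) = 0.148115; α = atan2(R₂₃, R₁₃) mod 2π = 4.491476; γ = atan2(R₃₂, −R₃₁) mod 2π = 5.624468
Split into d^4_{4,1}(β=0.1481) × two z-phases.
c=cos(0.148115/2)=0.997259, s=sin(0.148115/2)=0.073990; N=√[40320·1·120·6]=5387.986637
The bounds max(0,m−m')=0 and min(l+m,l−m')=0 give 1 term
  k=0: (−1)^3·5387.9866/(720)·0.9973^5·0.0740^3 = -0.002990
d^4_{4,1}(0.1481) = -0.002990
Phases: e^{-i·(4)·4.4915}=+0.634331+0.773061i, e^{-i·(1)·5.6245}=+0.790778+0.612103i ⇒ D=-0.000085-0.002989i

Re=-0.0001 Im=-0.0030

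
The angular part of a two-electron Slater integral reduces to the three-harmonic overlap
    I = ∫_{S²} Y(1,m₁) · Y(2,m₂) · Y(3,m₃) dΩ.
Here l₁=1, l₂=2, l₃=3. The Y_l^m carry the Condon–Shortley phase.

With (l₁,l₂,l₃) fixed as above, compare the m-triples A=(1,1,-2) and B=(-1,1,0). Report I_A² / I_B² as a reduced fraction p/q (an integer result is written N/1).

l's match ⇒ only the (l;m) 3-j factors differ between A and B.
A: triangle coeff Δ(1,2,3) = 1/105; Σ_t [0,0]: t=0:+1/12 = 1/12; (3j)²=2/21 [(1 2 3; 1 1 -2)], sign=-1
B: triangle coeff Δ(1,2,3) = 1/105; Σ_t [0,0]: t=0:+1/12 = 1/12; (3j)²=1/35 [(1 2 3; -1 1 0)], sign=-1
I_A²/I_B² = (2/21)/(1/35) = 10/3

10/3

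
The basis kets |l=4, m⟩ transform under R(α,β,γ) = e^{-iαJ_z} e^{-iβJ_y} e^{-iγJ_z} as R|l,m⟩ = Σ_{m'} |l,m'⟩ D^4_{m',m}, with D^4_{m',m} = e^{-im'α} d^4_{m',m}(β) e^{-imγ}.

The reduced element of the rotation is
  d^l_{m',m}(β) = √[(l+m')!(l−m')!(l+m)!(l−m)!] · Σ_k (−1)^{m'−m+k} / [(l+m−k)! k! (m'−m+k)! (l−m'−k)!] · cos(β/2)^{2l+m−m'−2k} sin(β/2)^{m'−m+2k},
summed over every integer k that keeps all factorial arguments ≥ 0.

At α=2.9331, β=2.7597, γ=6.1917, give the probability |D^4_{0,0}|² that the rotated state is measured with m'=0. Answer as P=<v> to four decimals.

P=0.1521

First d^4_{0,0}(β=2.7597), then the phase factors e^{-i(0)α} and e^{-i(0)γ}:
With c≡cos(β/2)=0.189788 and s≡sin(β/2)=0.981825, N=[24·24·24·24]^{1/2}=576.000000
k: max(0,(0)−(0))=0 … min(4+(0),4−(0))=4
  k=0: (−1)^0·576.0000/(576)·0.1898^8·0.9818^0 = +0.000002
  k=1: (−1)^1·576.0000/(36)·0.1898^6·0.9818^2 = -0.000721
  k=2: (−1)^2·576.0000/(16)·0.1898^4·0.9818^4 = +0.043403
  k=3: (−1)^3·576.0000/(36)·0.1898^2·0.9818^6 = -0.516253
  k=4: (−1)^4·576.0000/(576)·0.1898^0·0.9818^8 = +0.863521
d^4_{0,0}(2.7597) = +0.000002 -0.000721 +0.043403 -0.516253 +0.863521 = +0.389951
|D^4_{0,0}|² = |d^4_{0,0}(β)|² = (+0.389951)² = 0.152062 (the z-rotation phases have unit modulus)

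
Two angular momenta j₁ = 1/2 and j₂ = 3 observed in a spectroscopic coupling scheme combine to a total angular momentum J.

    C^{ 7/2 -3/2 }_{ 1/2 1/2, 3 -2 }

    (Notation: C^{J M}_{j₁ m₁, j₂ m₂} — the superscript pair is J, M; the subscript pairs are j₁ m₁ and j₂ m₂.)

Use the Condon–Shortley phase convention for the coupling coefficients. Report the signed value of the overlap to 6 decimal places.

triangle: 0!×1!×6!/8! = 720/40320
(j±m)!: 1!×0!×1!×5!×2!×5! = 28800
prefactor² = (2J+1)×Δ×N² = 28800/7
  k=0: +1/(0!×0!×0!×1!×1!×5!) = 1/120
Σ = 1/120  ⇒  CG² = 28800/7×(1/120)² = 2/7
CG = +√(2/7) = +0.534522

+√(2/7) ≈ +0.534522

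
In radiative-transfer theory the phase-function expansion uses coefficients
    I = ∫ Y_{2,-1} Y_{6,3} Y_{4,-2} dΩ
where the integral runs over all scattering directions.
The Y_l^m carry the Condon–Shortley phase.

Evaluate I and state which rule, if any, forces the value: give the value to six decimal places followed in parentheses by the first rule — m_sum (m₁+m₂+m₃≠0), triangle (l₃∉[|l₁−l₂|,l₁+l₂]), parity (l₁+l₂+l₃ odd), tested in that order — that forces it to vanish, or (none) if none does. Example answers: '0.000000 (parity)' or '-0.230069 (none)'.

-0.252474 (none)

Rules hold: Σm=0, L=12 even, 4≤4≤8.
N = 5·13·9 = 585
Δ = 4!·0!·8!/13! = 1/6435
Racah Σ t=2..2: t=2:+1/2304 = 1/2304
⇒ 3j(2 6 4; 0 0 0)² = 5/143, sgn +1
Racah Σ t=3..3: t=3:−1/8640 = -1/8640
⇒ 3j(2 6 4; -1 3 -2)² = 28/715, sgn -1
4πI² = N·(3j₀)²·(3jₘ)² = 1260/1573
I = -1·√(0.801017/4π) = -0.25247360
No selection rule forces the value: the integral is nonzero (none).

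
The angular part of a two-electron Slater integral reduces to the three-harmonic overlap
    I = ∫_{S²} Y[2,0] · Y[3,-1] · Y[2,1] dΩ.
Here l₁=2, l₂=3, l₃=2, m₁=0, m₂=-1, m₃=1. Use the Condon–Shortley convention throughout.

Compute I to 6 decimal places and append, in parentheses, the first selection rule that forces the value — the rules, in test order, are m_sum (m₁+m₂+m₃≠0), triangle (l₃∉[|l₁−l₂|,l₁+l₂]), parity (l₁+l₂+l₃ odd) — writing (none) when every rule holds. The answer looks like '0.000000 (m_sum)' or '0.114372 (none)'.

l₁+l₂+l₃=7 is odd: 3j(l;000)=0 ⇒ I=0

0.000000 (parity)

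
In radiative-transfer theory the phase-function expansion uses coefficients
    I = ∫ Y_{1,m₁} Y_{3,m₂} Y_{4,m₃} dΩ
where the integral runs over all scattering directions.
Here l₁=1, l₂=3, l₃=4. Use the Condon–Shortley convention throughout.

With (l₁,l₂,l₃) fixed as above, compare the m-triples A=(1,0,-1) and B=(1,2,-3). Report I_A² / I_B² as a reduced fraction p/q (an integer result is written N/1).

10/21

l's match ⇒ only the (l;m) 3-j factors differ between A and B.
A: triangle coeff Δ(1,3,4) = 1/252; Σ_t [0,0]: t=0:+1/72 = 1/72; (3j)²=5/126 [(1 3 4; 1 0 -1)], sign=-1
B: triangle coeff Δ(1,3,4) = 1/252; Σ_t [0,0]: t=0:+1/240 = 1/240; (3j)²=1/12 [(1 3 4; 1 2 -3)], sign=-1
I_A²/I_B² = (5/126)/(1/12) = 10/21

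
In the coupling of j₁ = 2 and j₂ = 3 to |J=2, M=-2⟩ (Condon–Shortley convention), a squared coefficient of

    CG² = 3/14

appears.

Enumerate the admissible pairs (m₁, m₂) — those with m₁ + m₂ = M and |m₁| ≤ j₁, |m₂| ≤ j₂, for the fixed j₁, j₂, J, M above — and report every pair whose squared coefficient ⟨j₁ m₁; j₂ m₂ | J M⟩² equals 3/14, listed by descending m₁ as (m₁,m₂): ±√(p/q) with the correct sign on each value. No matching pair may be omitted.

(-1,-1): +√(3/14)

Admissible pairs with m₁+m₂ = M = -2: (-2,0), (-1,-1), (0,-2), (1,-3)
  (m₁,m₂)=(1,-3): CG² = 5/14, CG = +√(5/14)
  (m₁,m₂)=(0,-2): CG² = 5/14, CG = −√(5/14)
  (m₁,m₂)=(-1,-1): CG² = 3/14, CG = +√(3/14)   ← matches the target
  (m₁,m₂)=(-2,0): CG² = 1/14, CG = −√(1/14)
Pairs with CG² = 3/14: (-1,-1): +√(3/14)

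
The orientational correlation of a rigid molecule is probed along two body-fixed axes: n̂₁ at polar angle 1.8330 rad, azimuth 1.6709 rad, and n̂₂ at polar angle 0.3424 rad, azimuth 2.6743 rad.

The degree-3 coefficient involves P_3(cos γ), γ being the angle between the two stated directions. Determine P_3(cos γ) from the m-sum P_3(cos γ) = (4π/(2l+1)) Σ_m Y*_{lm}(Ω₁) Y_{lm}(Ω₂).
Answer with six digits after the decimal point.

0.103976

Expand P_3 via completeness: Σ_{m} conj(Y_{3,m}) at Ω₁ times Y_{3,m} at Ω₂ —
  [-3]  conj(Y_{3,-3})(Ω₁) = (0.111194, -0.359066) ; Y_{3,-3}(Ω₂) = (-0.002655, -0.015566) ; Δ = (-0.005885, -0.000778)
  [-2]  conj(Y_{3,-2})(Ω₁) = (0.242173, 0.049143) ; Y_{3,-2}(Ω₂) = (0.064476, 0.087287) ; Δ = (0.011325, 0.024307)
  [-1]  conj(Y_{3,-1})(Ω₁) = (0.020714, -0.206236) ; Y_{3,-1}(Ω₂) = (-0.332896, -0.167967) ; Δ = (-0.041537, 0.065176)
  [+0]  conj(Y_{3,0})(Ω₁) = (0.257696, -0.000000) ; Y_{3,0}(Ω₂) = (0.504902, 0.000000) ; Δ = (0.130111, 0.000000)
  [+1]  conj(Y_{3,1})(Ω₁) = (-0.020714, -0.206236) ; Y_{3,1}(Ω₂) = (0.332896, -0.167967) ; Δ = (-0.041537, -0.065176)
  [+2]  conj(Y_{3,2})(Ω₁) = (0.242173, -0.049143) ; Y_{3,2}(Ω₂) = (0.064476, -0.087287) ; Δ = (0.011325, -0.024307)
  [+3]  conj(Y_{3,3})(Ω₁) = (-0.111194, -0.359066) ; Y_{3,3}(Ω₂) = (0.002655, -0.015566) ; Δ = (-0.005885, 0.000778)
Total Σ_m = (0.057919, 0.000000). Multiply by 1.795196: (0.103976, 0.000000). P_3(cos γ) = 0.103976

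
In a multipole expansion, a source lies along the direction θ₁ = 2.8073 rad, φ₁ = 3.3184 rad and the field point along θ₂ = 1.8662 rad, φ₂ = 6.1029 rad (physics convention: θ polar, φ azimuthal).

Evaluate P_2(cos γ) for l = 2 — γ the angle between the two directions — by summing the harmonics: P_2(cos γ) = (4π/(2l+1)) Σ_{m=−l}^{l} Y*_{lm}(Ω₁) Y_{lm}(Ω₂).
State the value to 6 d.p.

Expand P_2 via completeness: Σ_{m} conj(Y_{2,m}) at Ω₁ times Y_{2,m} at Ω₂ —
  [-2]  conj(Y_{2,-2})(Ω₁) = +0.039010+0.014400i ; Y_{2,-2}(Ω₂) = +0.330802+0.124730i ; Δ = +0.011108+0.009629i
  [-1]  conj(Y_{2,-1})(Ω₁) = +0.235709+0.042115i ; Y_{2,-1}(Ω₂) = -0.211680-0.038582i ; Δ = -0.048270-0.018009i
  [+0]  conj(Y_{2,0})(Ω₁) = +0.528927-0.000000i ; Y_{2,0}(Ω₂) = -0.235199+0.000000i ; Δ = -0.124403+0.000000i
  [+1]  conj(Y_{2,1})(Ω₁) = -0.235709+0.042115i ; Y_{2,1}(Ω₂) = +0.211680-0.038582i ; Δ = -0.048270+0.018009i
  [+2]  conj(Y_{2,2})(Ω₁) = +0.039010-0.014400i ; Y_{2,2}(Ω₂) = +0.330802-0.124730i ; Δ = +0.011108-0.009629i
Accumulated sum -0.198726+0.000000i; after 4π/(2l+1) scaling, -0.499454+0.000000i ⇒ P_2 = -0.499454

-0.499454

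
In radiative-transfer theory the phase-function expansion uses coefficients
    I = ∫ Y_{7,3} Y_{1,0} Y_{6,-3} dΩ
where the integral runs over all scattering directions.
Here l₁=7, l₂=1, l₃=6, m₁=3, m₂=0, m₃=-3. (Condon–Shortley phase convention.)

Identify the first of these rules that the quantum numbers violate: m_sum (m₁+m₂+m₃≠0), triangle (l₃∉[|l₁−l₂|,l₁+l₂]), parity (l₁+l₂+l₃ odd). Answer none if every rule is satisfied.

azimuthal sum: 3 + 0 − 3 = 0  ✓
6 ≤ 6 ≤ 8 (triangle on l)  ✓
L = 7 + 1 + 6 = 14 (even)  ✓

none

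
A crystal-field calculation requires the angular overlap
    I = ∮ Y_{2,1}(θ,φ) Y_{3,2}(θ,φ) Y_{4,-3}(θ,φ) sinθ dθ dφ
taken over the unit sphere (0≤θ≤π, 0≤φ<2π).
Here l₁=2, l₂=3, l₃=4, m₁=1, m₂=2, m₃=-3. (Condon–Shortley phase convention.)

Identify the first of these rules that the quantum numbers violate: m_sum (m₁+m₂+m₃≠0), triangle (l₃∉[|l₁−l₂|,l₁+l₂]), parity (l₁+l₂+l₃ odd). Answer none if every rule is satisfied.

parity

m₁+m₂+m₃ = 1 + 2 − 3 = 0  ✓
triangle: |2−3|=1 ≤ l₃=4 ≤ 2+3=5  ✓
parity: l₁+l₂+l₃ = 9 is odd  ✗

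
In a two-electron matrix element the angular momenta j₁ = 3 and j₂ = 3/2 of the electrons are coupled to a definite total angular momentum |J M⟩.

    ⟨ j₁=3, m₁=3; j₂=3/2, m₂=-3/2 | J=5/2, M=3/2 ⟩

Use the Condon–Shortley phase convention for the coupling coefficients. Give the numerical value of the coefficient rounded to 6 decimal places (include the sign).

triangle: 2!·4!·1!/8! = 48/40320
(j±m)!: 6!·0!·0!·3!·4!·1! = 103680
prefactor² = (2J+1)·Δ·N² = 5184/7
  k=0: +1/(0!·2!·0!·0!·4!·1!) = 1/48
Σ = 1/48  ⇒  CG² = 5184/7·(1/48)² = 9/28
CG = +√(9/28) = +0.566947

+√(9/28) ≈ +0.566947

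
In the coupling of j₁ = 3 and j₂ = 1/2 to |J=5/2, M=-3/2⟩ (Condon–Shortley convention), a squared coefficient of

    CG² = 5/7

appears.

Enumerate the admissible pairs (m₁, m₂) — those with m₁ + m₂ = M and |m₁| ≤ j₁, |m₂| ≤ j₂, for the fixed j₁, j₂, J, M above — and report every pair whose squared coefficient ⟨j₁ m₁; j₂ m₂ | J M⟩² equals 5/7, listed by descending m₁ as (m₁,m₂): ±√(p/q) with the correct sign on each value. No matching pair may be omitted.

Admissible pairs with m₁+m₂ = M = -3/2: (-2,1/2), (-1,-1/2)
  (m₁,m₂)=(-1,-1/2): CG² = 2/7, CG = +√(2/7)
  (m₁,m₂)=(-2,1/2): CG² = 5/7, CG = −√(5/7)   ← matches the target
Pairs with CG² = 5/7: (-2,1/2): −√(5/7)

(-2,1/2): −√(5/7)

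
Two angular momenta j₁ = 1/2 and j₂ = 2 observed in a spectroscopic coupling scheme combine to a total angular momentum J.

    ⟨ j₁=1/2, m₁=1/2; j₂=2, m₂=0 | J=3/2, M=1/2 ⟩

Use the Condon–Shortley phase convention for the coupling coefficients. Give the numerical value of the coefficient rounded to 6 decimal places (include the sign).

+0.632456  (= +√(2/5))

√[4·1!0!3!/5! · 1!0!2!2!2!1!] = √(8/5)
  +(−1)^0/∏(0,1,0,2,0,1)! = 1/2  (running 1/2)
⟨..|..⟩ = √(8/5)·(1/2) = +0.632456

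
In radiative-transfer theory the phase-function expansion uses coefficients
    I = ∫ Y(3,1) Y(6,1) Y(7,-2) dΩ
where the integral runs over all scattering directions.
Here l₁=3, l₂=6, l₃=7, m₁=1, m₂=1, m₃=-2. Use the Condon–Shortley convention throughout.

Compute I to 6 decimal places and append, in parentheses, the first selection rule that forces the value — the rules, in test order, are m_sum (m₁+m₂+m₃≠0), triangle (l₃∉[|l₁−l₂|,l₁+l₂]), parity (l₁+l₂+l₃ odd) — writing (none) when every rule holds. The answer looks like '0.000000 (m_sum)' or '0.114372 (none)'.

0.123918 (none)

Rules hold: Σm=0, L=16 even, 3≤7≤9.
N = 7·13·15 = 1365
Δ = 2!·4!·10!/17! = 1/2042040
Racah Σ t=0..2: t=0:+1/207360 t=1:−1/57600 t=2:+1/207360 = -1/129600
⇒ 3j(3 6 7; 0 0 0)² = 168/12155, sgn +1
Racah Σ t=0..2: t=0:+1/241920 t=1:−1/103680 t=2:+1/691200 = -59/14515200
⇒ 3j(3 6 7; 1 1 -2)² = 3481/340340, sgn +1
4πI² = N·(3j₀)²·(3jₘ)² = 438606/2272985
I = +1·√(0.192965/4π) = 0.12391791
No selection rule forces the value: the integral is nonzero (none).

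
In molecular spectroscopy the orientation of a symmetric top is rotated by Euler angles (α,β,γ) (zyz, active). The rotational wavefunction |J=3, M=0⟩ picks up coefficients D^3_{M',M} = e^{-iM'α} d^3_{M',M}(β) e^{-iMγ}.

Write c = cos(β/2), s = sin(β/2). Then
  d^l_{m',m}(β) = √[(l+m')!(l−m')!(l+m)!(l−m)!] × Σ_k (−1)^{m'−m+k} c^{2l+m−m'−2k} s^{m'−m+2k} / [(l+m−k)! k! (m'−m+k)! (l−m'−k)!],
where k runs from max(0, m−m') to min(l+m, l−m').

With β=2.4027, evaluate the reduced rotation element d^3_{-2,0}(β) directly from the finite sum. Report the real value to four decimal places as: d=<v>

d=-0.4591

d^3_{-2,0}(β=2.4027) via the finite sum:
c=cos(2.402700/2)=0.361099, s=sin(2.402700/2)=0.932527; N=√[1·120·6·6]=65.726707
The bounds max(0,m−m')=2 and min(l+m,l−m')=3 give 2 terms
  k=2: (−1)^0·65.7267/(12)·0.3611^4·0.9325^2 = +0.080982
  k=3: (−1)^1·65.7267/(12)·0.3611^2·0.9325^4 = -0.540082
d^3_{-2,0}(2.4027) = +0.080982 -0.540082 = -0.459100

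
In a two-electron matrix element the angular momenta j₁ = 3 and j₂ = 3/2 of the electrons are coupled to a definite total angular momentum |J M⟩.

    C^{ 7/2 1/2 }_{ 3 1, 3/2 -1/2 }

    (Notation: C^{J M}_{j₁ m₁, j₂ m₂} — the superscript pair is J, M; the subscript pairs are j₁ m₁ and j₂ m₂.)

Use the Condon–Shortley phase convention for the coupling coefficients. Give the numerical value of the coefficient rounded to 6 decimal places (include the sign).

+√(2/7) = +0.534522

triangle: 1!·5!·2!/9! = 240/362880
(j±m)!: 4!·2!·1!·2!·4!·3! = 13824
prefactor² = (2J+1)·Δ·N² = 512/7
  k=0: +1/(0!·1!·2!·1!·3!·1!) = 1/12
  k=1: −1/(1!·0!·1!·0!·4!·2!) = -1/48
Σ = 1/16  ⇒  CG² = 512/7·(1/16)² = 2/7
CG = +√(2/7) = +0.534522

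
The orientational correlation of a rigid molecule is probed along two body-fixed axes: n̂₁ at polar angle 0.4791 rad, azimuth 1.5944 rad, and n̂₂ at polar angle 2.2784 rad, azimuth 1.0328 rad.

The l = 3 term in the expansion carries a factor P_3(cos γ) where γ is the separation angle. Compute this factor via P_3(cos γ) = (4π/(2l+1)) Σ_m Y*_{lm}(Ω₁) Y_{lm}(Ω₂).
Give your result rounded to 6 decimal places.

Addition theorem: P_3(cos γ) = (4π/7) Σ_m Y*_{lm}(Ω₁) Y_{lm}(Ω₂), m = −3…3:
  m=-3: Y*=(0.002892, -0.040769)  Y=(-0.182924, -0.007906)  product (-0.000851, 0.007435)
  m=-2: Y*=(-0.192509, -0.009095)  Y=(0.182167, 0.337613)  product (-0.031998, -0.066650)
  m=-1: Y*=(-0.010329, 0.437504)  Y=(0.140015, -0.234645)  product (0.101212, 0.063681)
  m=+0: Y*=(0.310458, -0.000000)  Y=(0.215258, 0.000000)  product (0.066828, 0.000000)
  m=+1: Y*=(0.010329, 0.437504)  Y=(-0.140015, -0.234645)  product (0.101212, -0.063681)
  m=+2: Y*=(-0.192509, 0.009095)  Y=(0.182167, -0.337613)  product (-0.031998, 0.066650)
  m=+3: Y*=(-0.002892, -0.040769)  Y=(0.182924, -0.007906)  product (-0.000851, -0.007435)
Accumulated sum (0.203553, -0.000000); after 4π/(2l+1) scaling, (0.365417, -0.000000) ⇒ P_3 = 0.365417

0.365417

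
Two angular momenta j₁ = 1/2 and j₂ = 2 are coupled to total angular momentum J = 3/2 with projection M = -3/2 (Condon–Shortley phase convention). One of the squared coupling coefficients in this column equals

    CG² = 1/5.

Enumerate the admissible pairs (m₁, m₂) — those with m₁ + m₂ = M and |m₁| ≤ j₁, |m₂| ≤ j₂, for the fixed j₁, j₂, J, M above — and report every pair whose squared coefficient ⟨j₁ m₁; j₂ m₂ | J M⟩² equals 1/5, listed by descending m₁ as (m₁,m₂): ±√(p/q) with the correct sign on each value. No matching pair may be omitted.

(-1/2,-1): −√(1/5)

Admissible pairs with m₁+m₂ = M = -3/2: (-1/2,-1), (1/2,-2)
  (m₁,m₂)=(1/2,-2): CG² = 4/5, CG = +√(4/5)
  (m₁,m₂)=(-1/2,-1): CG² = 1/5, CG = −√(1/5)   ← matches the target
Pairs with CG² = 1/5: (-1/2,-1): −√(1/5)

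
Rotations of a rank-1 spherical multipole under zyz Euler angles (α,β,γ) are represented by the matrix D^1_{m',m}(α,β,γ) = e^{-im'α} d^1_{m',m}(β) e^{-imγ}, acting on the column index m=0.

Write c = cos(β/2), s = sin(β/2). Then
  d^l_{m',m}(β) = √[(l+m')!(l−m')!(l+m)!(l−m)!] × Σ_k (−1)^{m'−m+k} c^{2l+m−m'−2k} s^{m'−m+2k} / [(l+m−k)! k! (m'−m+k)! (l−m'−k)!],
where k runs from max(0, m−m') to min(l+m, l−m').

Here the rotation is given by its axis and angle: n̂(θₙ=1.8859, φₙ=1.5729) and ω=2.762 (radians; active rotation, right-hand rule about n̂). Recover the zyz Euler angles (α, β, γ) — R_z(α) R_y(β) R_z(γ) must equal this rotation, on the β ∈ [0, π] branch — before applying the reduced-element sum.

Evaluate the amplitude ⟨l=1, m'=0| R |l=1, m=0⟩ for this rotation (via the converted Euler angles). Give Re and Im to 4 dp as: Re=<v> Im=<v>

Re=-0.7436 Im=0.0000

Axis–angle → zyz. n̂ = (sinθₙcosφₙ, sinθₙsinφₙ, cosθₙ) = (-0.002000, +0.950762, -0.309915), ω = 2.7620.
R = I cosω + sinω [n̂]ₓ + (1−cosω) n̂n̂ᵀ gives
  R = [-0.928808, +0.111169, +0.353493; -0.118504, +0.814735, -0.567595; -0.351102, -0.569077, -0.743558]
β = atan2(√(R₁₃²+R₂₃²), R₃₃) = 2.409172; α = atan2(R₂₃, R₁₃) mod 2π = 5.269398; γ = atan2(R₃₂, −R₃₁) mod 2π = 5.265191
Split into d^1_{0,0}(β=2.4092) × two z-phases.
Half-angle: c=0.358080, s=0.933691. N=√(1·1·1·1)=1.000000
Admissible k: 0..1 (factorial args all ≥0)
  k=0: (−1)^0·1.0000/(1)·0.3581^2·0.9337^0 = +0.128221
  k=1: (−1)^1·1.0000/(1)·0.3581^0·0.9337^2 = -0.871779
d^1_{0,0}(2.4092) = +0.128221 -0.871779 = -0.743558
D = (+1.000000+0.000000i)·(-0.743558)·(+1.000000+0.000000i) = -0.743558+0.000000i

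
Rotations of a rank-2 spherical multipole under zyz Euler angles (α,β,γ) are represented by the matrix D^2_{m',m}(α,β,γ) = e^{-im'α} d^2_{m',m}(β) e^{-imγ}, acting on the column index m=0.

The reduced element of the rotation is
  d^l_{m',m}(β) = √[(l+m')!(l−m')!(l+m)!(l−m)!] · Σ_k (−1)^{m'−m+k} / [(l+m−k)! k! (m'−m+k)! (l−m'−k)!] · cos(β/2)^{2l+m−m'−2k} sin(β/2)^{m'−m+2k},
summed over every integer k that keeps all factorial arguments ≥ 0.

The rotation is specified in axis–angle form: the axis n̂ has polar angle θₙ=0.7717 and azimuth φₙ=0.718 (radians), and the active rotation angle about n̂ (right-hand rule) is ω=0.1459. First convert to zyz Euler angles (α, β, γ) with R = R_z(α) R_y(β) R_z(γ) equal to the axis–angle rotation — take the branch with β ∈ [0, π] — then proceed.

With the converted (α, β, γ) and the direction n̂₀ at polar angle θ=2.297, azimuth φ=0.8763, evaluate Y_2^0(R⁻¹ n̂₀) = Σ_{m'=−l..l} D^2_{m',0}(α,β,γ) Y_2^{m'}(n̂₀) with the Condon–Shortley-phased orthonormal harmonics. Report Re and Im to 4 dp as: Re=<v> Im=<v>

Re=0.1076 Im=0.0000

Axis–angle → zyz. n̂ = (sinθₙcosφₙ, sinθₙsinφₙ, cosθₙ) = (+0.525194, +0.458776, +0.716726), ω = 0.1459.
R = I cosω + sinω [n̂]ₓ + (1−cosω) n̂n̂ᵀ gives
  R = [+0.992306, -0.101640, +0.070697; +0.106760, +0.991612, -0.072861; -0.062699, +0.079848, +0.994833]
β = atan2(√(R₁₃²+R₂₃²), R₃₃) = 0.101698; α = atan2(R₂₃, R₁₃) mod 2π = 5.482719; γ = atan2(R₃₂, −R₃₁) mod 2π = 0.905127
Need the full column D^2_{m',0} for m'=−2..2 at α=5.4827, β=0.1017, γ=0.9051.
cos(β/2)=0.998707, sin(β/2)=0.050827
d^2_{-2,0}: single k=2 term ⇒ +0.006312;  D = -0.000190-0.006309i
d^2_{-1,0}: k∈[1..2] ⇒ +0.124018 -0.000321 = +0.123697;  D = +0.086139-0.088775i
d^2_{0,0}: k∈[0..2] ⇒ +0.994840 -0.010307 +0.000007 = +0.984540;  D = +0.984540+0.000000i
d^2_{1,0}: k∈[0..1] ⇒ -0.124018 +0.000321 = -0.123697;  D = -0.086139-0.088775i
d^2_{2,0}: single k=0 term ⇒ +0.006312;  D = -0.000190+0.006309i
Y_2^{m'}(θ=2.297,φ=0.8763) and Σ D·Y over m':
  (-0.0002-0.0063i)·(-0.0390-0.2124i)  (+0.0861-0.0888i)·(-0.2455+0.2947i)  (+0.9845+0.0000i)·(+0.1018+0.0000i)  (-0.0861-0.0888i)·(+0.2455+0.2947i)  (-0.0002+0.0063i)·(-0.0390+0.2124i)
Y_2^0(R⁻¹ n̂) = +0.107616+0.000000i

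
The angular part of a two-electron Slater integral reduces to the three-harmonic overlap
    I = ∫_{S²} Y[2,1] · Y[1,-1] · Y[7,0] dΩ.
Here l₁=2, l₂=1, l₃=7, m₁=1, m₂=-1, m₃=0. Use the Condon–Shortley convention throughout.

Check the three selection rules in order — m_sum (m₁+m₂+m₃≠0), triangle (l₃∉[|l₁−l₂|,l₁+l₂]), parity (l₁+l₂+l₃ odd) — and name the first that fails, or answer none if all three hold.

triangle

azimuthal sum: 1 − 1 + 0 = 0  ✓
l₃ must lie in [1,3]; have l₃=7  ✗
L = 2 + 1 + 7 = 10 (even)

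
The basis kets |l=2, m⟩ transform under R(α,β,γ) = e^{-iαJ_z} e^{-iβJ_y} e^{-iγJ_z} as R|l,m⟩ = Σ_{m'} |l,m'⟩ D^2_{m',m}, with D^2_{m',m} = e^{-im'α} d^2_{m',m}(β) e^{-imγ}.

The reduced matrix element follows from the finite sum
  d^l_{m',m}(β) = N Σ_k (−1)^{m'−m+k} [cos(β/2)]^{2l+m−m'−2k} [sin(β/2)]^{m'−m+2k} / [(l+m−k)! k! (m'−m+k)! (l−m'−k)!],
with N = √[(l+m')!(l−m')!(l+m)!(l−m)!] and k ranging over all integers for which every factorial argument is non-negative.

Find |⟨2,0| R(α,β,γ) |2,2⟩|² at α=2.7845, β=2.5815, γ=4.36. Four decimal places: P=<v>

Split into d^2_{0,2}(β=2.5815) × two z-phases.
Half-angle: c=0.276400, s=0.961043. N=√(2·2·24·1)=9.797959
Admissible k: 2..2 (factorial args all ≥0)
  k=2: (−1)^0·9.7980/(4)·0.2764^2·0.9610^2 = +0.172837
d^2_{0,2}(2.5815) = +0.172837
|D^2_{0,2}|² = |d^2_{0,2}(β)|² = (+0.172837)² = 0.029873 (the z-rotation phases have unit modulus)

P=0.0299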